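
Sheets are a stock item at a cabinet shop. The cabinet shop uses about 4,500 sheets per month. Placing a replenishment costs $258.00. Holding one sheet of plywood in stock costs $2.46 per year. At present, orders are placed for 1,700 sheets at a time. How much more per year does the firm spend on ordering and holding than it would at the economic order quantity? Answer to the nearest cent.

Annual demand D = 4,500 × 12 = 54,000.
EOQ = √(2DS/H) = √(2 × 54,000 × 258 / 2.46) ≈ 3365.54.
Cost at Q* = (D/Q*)S + (Q*/2)H = √(2DSH) ≈ $8,279.22.
Cost at Q = 1,700: (54,000/1,700)×258 + (1,700/2)×2.46 = $8,195.29 + $2,091.00 = $10,286.29.
Excess = $10,286.29 − $8,279.22 = $2,007.08.

Extra cost ≈ $2,007.08 per year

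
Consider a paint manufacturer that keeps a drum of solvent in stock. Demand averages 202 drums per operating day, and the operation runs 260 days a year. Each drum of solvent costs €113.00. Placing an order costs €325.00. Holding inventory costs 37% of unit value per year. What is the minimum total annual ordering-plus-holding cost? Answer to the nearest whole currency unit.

TC* ≈ €37,780

Annual demand D = 202 × 260 = 52,520.
Holding cost H = 0.37 × €113.00 = €41.8100 per unit per year.
Q* = √(2DS/H) = √(2 × 52,520 × 325 / 41.81) ≈ 903.61.
At Q*, ordering cost (D/Q*)S equals holding cost (Q*/2)H, each = √(DSH/2).
Minimum total = √(2DSH) = √(2 × 52,520 × 325 × 41.81) ≈ 37779.754.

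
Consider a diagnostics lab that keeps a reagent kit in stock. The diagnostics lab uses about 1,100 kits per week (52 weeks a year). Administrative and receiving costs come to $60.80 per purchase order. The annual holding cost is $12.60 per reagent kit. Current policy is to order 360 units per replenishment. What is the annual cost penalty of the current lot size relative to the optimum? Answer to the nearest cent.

Extra cost ≈ $2,566.84 per year

Annual demand D = 1,100 × 52 = 57,200.
EOQ = √(2DS/H) = √(2 × 57,200 × 60.8 / 12.6) ≈ 742.98.
Cost at Q* = (D/Q*)S + (Q*/2)H = √(2DSH) ≈ $9,361.60.
Cost at Q = 360: (57,200/360)×60.8 + (360/2)×12.6 = $9,660.44 + $2,268.00 = $11,928.44.
Excess = $11,928.44 − $9,361.60 = $2,566.84.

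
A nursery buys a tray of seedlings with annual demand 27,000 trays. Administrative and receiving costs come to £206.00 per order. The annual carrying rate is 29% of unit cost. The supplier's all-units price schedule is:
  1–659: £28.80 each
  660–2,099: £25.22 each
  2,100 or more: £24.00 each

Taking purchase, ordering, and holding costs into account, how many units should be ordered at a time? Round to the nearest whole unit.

Q* ≈ 2,100 trays

Holding cost per unit per year at price C is H = 0.29·C.
Candidates are each tier's EOQ (if it falls in that tier) and each price-break quantity.
Tier 1 (£28.80): EOQ = 1154.1 exceeds tier's upper bound 659, so this tier is dominated.
EOQ at £25.22 = 1233.3 (feasible in tier 2): TC = 27,000×£25.22 + (27,000/1233.3)×206 + (1233.3/2)×0.29×£25.22 = £689,959.91.
EOQ at £24.00 = 1264.2 < 2100, so use break Q=2100: TC = 27,000×£24.00 + (27,000/2100.0)×206 + (2100.0/2)×0.29×£24.00 = £657,956.57.
Lowest total cost is £657,956.57 at Q = 2100.0.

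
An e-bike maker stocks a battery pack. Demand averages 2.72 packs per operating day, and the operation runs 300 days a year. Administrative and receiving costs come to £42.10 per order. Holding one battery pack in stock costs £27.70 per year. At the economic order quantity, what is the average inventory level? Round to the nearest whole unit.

Annual demand D = 2.72 × 300 = 816.
The optimal lot size = √(2DS/H) = √(2 × 816 × 42.1 / 27.7) ≈ 49.80.
Average inventory = Q*/2 ≈ 49.80 / 2 = 24.902.

Average inventory ≈ 25 packs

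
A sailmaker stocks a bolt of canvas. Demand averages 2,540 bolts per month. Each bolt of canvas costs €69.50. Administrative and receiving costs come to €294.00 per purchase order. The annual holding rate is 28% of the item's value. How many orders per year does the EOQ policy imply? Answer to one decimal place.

N ≈ 31.8 orders per year

Annual demand D = 2,540 × 12 = 30,480.
Holding cost H = 0.28 × €69.50 = €19.4600 per unit per year.
The optimal lot size = √(2DS/H) = √(2 × 30,480 × 294 / 19.46) ≈ 959.68.
Orders per year = D / Q* = 30,480 / 959.68 ≈ 31.761.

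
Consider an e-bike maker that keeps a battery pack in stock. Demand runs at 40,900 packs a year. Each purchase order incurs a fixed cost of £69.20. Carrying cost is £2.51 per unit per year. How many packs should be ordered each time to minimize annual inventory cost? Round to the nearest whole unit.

Q* ≈ 1,502 packs

EOQ = √(2DS / H) = √(2 × 40,900 × 69.2 / 2.51).
= √(5,660,560 / 2.51) = √2,255,203.1873 ≈ 1501.733.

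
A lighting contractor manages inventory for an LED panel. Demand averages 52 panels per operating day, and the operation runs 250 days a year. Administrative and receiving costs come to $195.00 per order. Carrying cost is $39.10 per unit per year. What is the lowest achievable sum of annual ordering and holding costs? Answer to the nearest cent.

TC* ≈ $14,079.67

Annual demand D = 52 × 250 = 13,000.
Q* = √(2DS/H) = √(2 × 13,000 × 195 / 39.1) ≈ 360.09.
At the optimum the two cost components are equal, so total cost = 2·(Q*/2)H = Q*·H.
Minimum total = √(2DSH) = √(2 × 13,000 × 195 × 39.1) ≈ 14079.666.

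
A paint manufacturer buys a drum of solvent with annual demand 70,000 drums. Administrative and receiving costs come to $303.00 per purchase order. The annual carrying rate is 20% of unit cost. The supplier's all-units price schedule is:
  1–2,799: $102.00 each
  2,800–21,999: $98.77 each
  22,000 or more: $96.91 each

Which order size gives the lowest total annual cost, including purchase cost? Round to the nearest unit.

Holding cost per unit per year at price C is H = 0.20·C.
Evaluate total cost at each tier's feasible EOQ or, if the EOQ is below the tier, at the tier's minimum quantity.
EOQ at $102.00 = 1442.0 (feasible in tier 1): TC = 70,000×$102.00 + (70,000/1442.0)×303 + (1442.0/2)×0.20×$102.00 = $7,169,417.14.
EOQ at $98.77 = 1465.4 < 2800, so use break Q=2800: TC = 70,000×$98.77 + (70,000/2800.0)×303 + (2800.0/2)×0.20×$98.77 = $6,949,130.60.
EOQ at $96.91 = 1479.4 < 22000, so use break Q=22000: TC = 70,000×$96.91 + (70,000/22000.0)×303 + (22000.0/2)×0.20×$96.91 = $6,997,866.09.
Lowest total cost is $6,949,130.60 at Q = 2800.0.

Q* ≈ 2,800 drums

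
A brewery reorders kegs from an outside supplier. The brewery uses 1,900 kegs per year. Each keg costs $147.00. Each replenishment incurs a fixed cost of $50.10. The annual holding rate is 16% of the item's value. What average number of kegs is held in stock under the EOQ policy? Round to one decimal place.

Average inventory ≈ 45.0 kegs

Holding cost H = 0.16 × $147.00 = $23.5200 per unit per year.
The optimal lot size = √(2DS/H) = √(2 × 1,900 × 50.1 / 23.52) ≈ 89.97.
Average inventory = Q*/2 ≈ 89.97 / 2 = 44.984.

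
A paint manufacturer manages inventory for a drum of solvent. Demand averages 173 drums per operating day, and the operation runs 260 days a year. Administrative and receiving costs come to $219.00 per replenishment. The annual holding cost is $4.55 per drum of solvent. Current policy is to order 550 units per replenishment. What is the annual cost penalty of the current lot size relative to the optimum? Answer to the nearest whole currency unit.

Annual demand D = 173 × 260 = 44,980.
EOQ = √(2DS/H) = √(2 × 44,980 × 219 / 4.55) ≈ 2080.85.
Cost at Q* = (D/Q*)S + (Q*/2)H = √(2DSH) ≈ $9,467.87.
Cost at Q = 550: (44,980/550)×219 + (550/2)×4.55 = $17,910.22 + $1,251.25 = $19,161.47.
Excess = $19,161.47 − $9,467.87 = $9,693.59.

Extra cost ≈ $9,694 per year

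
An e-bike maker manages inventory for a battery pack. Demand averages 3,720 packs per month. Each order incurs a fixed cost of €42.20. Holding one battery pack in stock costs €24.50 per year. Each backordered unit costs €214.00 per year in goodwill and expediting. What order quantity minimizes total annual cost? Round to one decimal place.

Q* ≈ 414.0 packs

Annual demand D = 3,720 × 12 = 44,640.
With planned backorders, Q* = √(2DS/H) · √((H+B)/B).
√(2DS/H) = √(2 × 44,640 × 42.2 / 24.5) = 392.148.
√((H+B)/B) = √((24.5+214)/214) = 1.0557.
Q* ≈ 413.988.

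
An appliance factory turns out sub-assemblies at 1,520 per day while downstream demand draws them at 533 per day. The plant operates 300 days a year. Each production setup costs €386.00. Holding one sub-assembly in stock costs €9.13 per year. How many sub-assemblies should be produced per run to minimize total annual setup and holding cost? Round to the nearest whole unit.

Q* ≈ 4,563 sub-assemblies

Annual demand D = 533 × 300 = 159,900.
Production build-up factor (1 − d/p) = 1 − 533/1,520 = 0.6493.
Q* = √(2DS / (H(1 − d/p))) = √(2 × 159,900 × 386 / (9.13 × 0.6493)).
= √(123,442,800 / 5.9285) ≈ 4563.108.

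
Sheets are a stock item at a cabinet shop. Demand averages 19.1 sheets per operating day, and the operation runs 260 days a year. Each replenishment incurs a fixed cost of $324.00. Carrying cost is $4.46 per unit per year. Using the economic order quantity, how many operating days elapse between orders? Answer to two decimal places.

T ≈ 44.47 days

Annual demand D = 19.1 × 260 = 4,966.
Q* = √(2DS/H) = √(2 × 4,966 × 324 / 4.46) ≈ 849.42.
Cycle time = Q*/D × 260 = 849.42 / 4,966 × 260 ≈ 44.472 days.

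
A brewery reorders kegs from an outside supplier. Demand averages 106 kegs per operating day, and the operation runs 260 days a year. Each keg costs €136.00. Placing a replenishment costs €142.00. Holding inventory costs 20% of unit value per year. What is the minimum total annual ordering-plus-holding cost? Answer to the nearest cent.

TC* ≈ €14,590.94

Annual demand D = 106 × 260 = 27,560.
Holding cost H = 0.20 × €136.00 = €27.2000 per unit per year.
The optimal lot size = √(2DS/H) = √(2 × 27,560 × 142 / 27.2) ≈ 536.43.
At Q*, ordering cost (D/Q*)S equals holding cost (Q*/2)H, each = √(DSH/2).
Minimum total = √(2DSH) = √(2 × 27,560 × 142 × 27.2) ≈ 14590.939.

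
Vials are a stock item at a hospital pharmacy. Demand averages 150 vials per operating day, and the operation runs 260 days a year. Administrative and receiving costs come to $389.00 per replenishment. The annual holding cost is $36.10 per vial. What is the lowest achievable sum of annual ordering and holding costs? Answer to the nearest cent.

TC* ≈ $33,096.01

Annual demand D = 150 × 260 = 39,000.
EOQ = √(2DS/H) = √(2 × 39,000 × 389 / 36.1) ≈ 916.79.
At the optimum the two cost components are equal, so total cost = 2·(Q*/2)H = Q*·H.
Minimum total = √(2DSH) = √(2 × 39,000 × 389 × 36.1) ≈ 33096.015.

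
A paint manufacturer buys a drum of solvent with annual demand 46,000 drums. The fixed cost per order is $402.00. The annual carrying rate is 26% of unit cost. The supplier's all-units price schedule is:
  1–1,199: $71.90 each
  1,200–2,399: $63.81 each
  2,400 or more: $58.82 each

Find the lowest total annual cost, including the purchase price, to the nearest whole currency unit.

TC* ≈ $2,731,777

Holding cost per unit per year at price C is H = 0.26·C.
Candidates are each tier's EOQ (if it falls in that tier) and each price-break quantity.
Tier 1 ($71.90): EOQ = 1406.6 exceeds tier's upper bound 1199, so this tier is dominated.
EOQ at $63.81 = 1493.1 (feasible in tier 2): TC = 46,000×$63.81 + (46,000/1493.1)×402 + (1493.1/2)×0.26×$63.81 = $2,960,030.68.
EOQ at $58.82 = 1555.1 < 2400, so use break Q=2400: TC = 46,000×$58.82 + (46,000/2400.0)×402 + (2400.0/2)×0.26×$58.82 = $2,731,776.84.
Lowest total cost among the candidates is at Q = 2400.0.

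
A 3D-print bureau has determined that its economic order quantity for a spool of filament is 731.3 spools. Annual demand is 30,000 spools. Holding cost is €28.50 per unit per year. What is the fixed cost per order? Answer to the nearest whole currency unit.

Invert the EOQ relation Q*² = 2DS/H.
From Q* = √(2DS/H): S = Q*²H / (2D) = 731.3² × 28.5 / (2 × 30,000) = 254.0299.

S ≈ €254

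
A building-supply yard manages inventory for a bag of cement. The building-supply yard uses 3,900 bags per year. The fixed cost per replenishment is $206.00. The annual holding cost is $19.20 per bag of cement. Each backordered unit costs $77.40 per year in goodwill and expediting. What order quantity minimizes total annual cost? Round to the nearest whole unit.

With planned backorders, Q* = √(2DS/H) · √((H+B)/B).
√(2DS/H) = √(2 × 3,900 × 206 / 19.2) = 289.288.
√((H+B)/B) = √((19.2+77.4)/77.4) = 1.1172.
Q* ≈ 323.183.

Q* ≈ 323 bags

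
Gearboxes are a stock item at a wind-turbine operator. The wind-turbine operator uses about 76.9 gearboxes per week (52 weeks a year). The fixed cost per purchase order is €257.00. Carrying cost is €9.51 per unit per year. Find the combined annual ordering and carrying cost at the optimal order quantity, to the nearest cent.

TC* ≈ €4,421.16

Annual demand D = 76.9 × 52 = 3,998.8.
EOQ = √(2DS/H) = √(2 × 3,998.8 × 257 / 9.51) ≈ 464.90.
At the optimum the two cost components are equal, so total cost = 2·(Q*/2)H = Q*·H.
Minimum total = √(2DSH) = √(2 × 3,998.8 × 257 × 9.51) ≈ 4421.164.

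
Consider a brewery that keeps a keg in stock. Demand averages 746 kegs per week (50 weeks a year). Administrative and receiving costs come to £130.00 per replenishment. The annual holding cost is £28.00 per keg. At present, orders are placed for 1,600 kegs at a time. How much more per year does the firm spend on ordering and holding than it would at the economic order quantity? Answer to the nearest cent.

Annual demand D = 746 × 50 = 37,300.
EOQ = √(2DS/H) = √(2 × 37,300 × 130 / 28) ≈ 588.52.
Cost at Q* = (D/Q*)S + (Q*/2)H = √(2DSH) ≈ £16,478.59.
Cost at Q = 1,600: (37,300/1,600)×130 + (1,600/2)×28 = £3,030.62 + £22,400.00 = £25,430.62.
Excess = £25,430.62 − £16,478.59 = £8,952.03.

Extra cost ≈ £8,952.03 per year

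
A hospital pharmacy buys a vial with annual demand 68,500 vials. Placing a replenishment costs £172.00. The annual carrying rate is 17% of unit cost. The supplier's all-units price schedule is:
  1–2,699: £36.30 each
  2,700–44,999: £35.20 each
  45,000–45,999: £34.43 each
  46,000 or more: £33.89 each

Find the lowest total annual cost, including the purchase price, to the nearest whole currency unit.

Holding cost per unit per year at price C is H = 0.17·C.
Evaluate total cost at each tier's feasible EOQ or, if the EOQ is below the tier, at the tier's minimum quantity.
EOQ at £36.30 = 1954.1 (feasible in tier 1): TC = 68,500×£36.30 + (68,500/1954.1)×172 + (1954.1/2)×0.17×£36.30 = £2,498,608.75.
EOQ at £35.20 = 1984.4 < 2700, so use break Q=2700: TC = 68,500×£35.20 + (68,500/2700.0)×172 + (2700.0/2)×0.17×£35.20 = £2,423,642.10.
EOQ at £34.43 = 2006.5 < 45000, so use break Q=45000: TC = 68,500×£34.43 + (68,500/45000.0)×172 + (45000.0/2)×0.17×£34.43 = £2,490,411.57.
EOQ at £33.89 = 2022.4 < 46000, so use break Q=46000: TC = 68,500×£33.89 + (68,500/46000.0)×172 + (46000.0/2)×0.17×£33.89 = £2,454,231.03.
Lowest total cost among the candidates is at Q = 2700.0.

TC* ≈ £2,423,642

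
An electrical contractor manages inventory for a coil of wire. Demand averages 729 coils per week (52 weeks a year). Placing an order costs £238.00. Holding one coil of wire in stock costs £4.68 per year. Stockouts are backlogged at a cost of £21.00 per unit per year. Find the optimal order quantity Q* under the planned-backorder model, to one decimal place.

Annual demand D = 729 × 52 = 37,908.
With planned backorders, Q* = √(2DS/H) · √((H+B)/B).
√(2DS/H) = √(2 × 37,908 × 238 / 4.68) = 1963.568.
√((H+B)/B) = √((4.68+21)/21) = 1.1058.
Q* ≈ 2171.370.

Q* ≈ 2,171.4 coils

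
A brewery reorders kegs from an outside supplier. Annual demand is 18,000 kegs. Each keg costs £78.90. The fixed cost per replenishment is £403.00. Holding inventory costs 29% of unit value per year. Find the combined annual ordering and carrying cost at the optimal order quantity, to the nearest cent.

Holding cost H = 0.29 × £78.90 = £22.8810 per unit per year.
Q* = √(2DS/H) = √(2 × 18,000 × 403 / 22.881) ≈ 796.28.
At Q*, ordering cost (D/Q*)S equals holding cost (Q*/2)H, each = √(DSH/2).
Minimum total = √(2DSH) = √(2 × 18,000 × 403 × 22.881) ≈ 18219.702.

TC* ≈ £18,219.70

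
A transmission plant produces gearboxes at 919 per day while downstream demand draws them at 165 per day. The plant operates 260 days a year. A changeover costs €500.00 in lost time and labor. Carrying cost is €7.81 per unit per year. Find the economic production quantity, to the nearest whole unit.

Q* ≈ 2,587 gearboxes

Annual demand D = 165 × 260 = 42,900.
Production build-up factor (1 − d/p) = 1 − 165/919 = 0.8205.
Q* = √(2DS / (H(1 − d/p))) = √(2 × 42,900 × 500 / (7.81 × 0.8205)).
= √(42,900,000 / 6.4078) ≈ 2587.469.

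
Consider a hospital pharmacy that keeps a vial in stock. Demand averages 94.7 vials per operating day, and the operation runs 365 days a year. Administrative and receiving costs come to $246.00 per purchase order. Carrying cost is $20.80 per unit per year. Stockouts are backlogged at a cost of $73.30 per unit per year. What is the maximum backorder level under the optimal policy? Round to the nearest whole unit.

Annual demand D = 94.7 × 365 = 34,565.5.
With planned backorders, Q* = √(2DS/H) · √((H+B)/B).
√(2DS/H) = √(2 × 34,565.5 × 246 / 20.8) = 904.216.
√((H+B)/B) = √((20.8+73.3)/73.3) = 1.1330.
Q* ≈ 1024.507.
S* = Q* · H/(H+B) = 1024.507 × 20.8/94.1 ≈ 226.459.

S* ≈ 226 vials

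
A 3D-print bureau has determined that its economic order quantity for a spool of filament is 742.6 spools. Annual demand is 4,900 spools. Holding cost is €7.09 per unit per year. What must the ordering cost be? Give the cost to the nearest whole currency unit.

S ≈ €399

The basic EOQ model gives Q* = √(2DS/H); rearrange for the unknown.
From Q* = √(2DS/H): S = Q*²H / (2D) = 742.6² × 7.09 / (2 × 4,900) = 398.9606.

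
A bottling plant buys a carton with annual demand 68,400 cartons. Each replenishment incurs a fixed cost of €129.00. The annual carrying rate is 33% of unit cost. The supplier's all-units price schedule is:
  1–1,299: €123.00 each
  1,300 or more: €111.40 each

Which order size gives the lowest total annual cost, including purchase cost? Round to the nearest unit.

Holding cost per unit per year at price C is H = 0.33·C.
For each price level, check whether its EOQ is feasible; otherwise the best quantity at that price is the breakpoint.
EOQ at €123.00 = 659.4 (feasible in tier 1): TC = 68,400×€123.00 + (68,400/659.4)×129 + (659.4/2)×0.33×€123.00 = €8,439,963.78.
EOQ at €111.40 = 692.8 < 1300, so use break Q=1300: TC = 68,400×€111.40 + (68,400/1300.0)×129 + (1300.0/2)×0.33×€111.40 = €7,650,442.68.
Lowest total cost is €7,650,442.68 at Q = 1300.0.

Q* ≈ 1,300 cartons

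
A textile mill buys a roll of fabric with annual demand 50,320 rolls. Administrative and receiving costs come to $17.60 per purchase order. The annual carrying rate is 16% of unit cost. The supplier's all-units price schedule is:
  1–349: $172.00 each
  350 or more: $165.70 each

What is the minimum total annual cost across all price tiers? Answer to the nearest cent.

TC* ≈ $8,345,193.98

Holding cost per unit per year at price C is H = 0.16·C.
For each price level, check whether its EOQ is feasible; otherwise the best quantity at that price is the breakpoint.
EOQ at $172.00 = 253.7 (feasible in tier 1): TC = 50,320×$172.00 + (50,320/253.7)×17.6 + (253.7/2)×0.16×$172.00 = $8,662,021.78.
EOQ at $165.70 = 258.5 < 350, so use break Q=350: TC = 50,320×$165.70 + (50,320/350.0)×17.6 + (350.0/2)×0.16×$165.70 = $8,345,193.98.
Lowest total cost among the candidates is at Q = 350.0.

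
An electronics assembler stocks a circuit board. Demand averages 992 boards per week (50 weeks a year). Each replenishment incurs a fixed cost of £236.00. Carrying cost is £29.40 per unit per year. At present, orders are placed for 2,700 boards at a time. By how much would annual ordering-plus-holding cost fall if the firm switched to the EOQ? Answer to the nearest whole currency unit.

Annual demand D = 992 × 50 = 49,600.
EOQ = √(2DS/H) = √(2 × 49,600 × 236 / 29.4) ≈ 892.36.
Cost at Q* = (D/Q*)S + (Q*/2)H = √(2DSH) ≈ £26,235.27.
Cost at Q = 2,700: (49,600/2,700)×236 + (2,700/2)×29.4 = £4,335.41 + £39,690.00 = £44,025.41.
Excess = £44,025.41 − £26,235.27 = £17,790.14.

Extra cost ≈ £17,790 per year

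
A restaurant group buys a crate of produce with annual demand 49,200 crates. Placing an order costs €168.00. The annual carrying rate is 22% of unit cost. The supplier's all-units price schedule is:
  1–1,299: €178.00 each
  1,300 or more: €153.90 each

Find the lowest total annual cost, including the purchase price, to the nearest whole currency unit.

Holding cost per unit per year at price C is H = 0.22·C.
Evaluate total cost at each tier's feasible EOQ or, if the EOQ is below the tier, at the tier's minimum quantity.
EOQ at €178.00 = 649.7 (feasible in tier 1): TC = 49,200×€178.00 + (49,200/649.7)×168 + (649.7/2)×0.22×€178.00 = €8,783,043.31.
EOQ at €153.90 = 698.7 < 1300, so use break Q=1300: TC = 49,200×€153.90 + (49,200/1300.0)×168 + (1300.0/2)×0.22×€153.90 = €7,600,245.85.
Lowest total cost among the candidates is at Q = 1300.0.

TC* ≈ €7,600,246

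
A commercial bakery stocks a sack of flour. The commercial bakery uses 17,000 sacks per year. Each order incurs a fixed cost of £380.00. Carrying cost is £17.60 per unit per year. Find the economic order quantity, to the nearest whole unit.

EOQ = √(2DS / H) = √(2 × 17,000 × 380 / 17.6).
= √(12,920,000 / 17.6) = √734,090.9091 ≈ 856.791.

Q* ≈ 857 sacks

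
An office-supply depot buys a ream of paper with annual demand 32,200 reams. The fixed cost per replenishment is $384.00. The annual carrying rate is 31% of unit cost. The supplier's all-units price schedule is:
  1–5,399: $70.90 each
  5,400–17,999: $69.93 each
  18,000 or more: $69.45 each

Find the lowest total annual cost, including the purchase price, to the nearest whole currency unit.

Holding cost per unit per year at price C is H = 0.31·C.
Candidates are each tier's EOQ (if it falls in that tier) and each price-break quantity.
EOQ at $70.90 = 1060.7 (feasible in tier 1): TC = 32,200×$70.90 + (32,200/1060.7)×384 + (1060.7/2)×0.31×$70.90 = $2,306,293.77.
EOQ at $69.93 = 1068.1 < 5400, so use break Q=5400: TC = 32,200×$69.93 + (32,200/5400.0)×384 + (5400.0/2)×0.31×$69.93 = $2,312,567.19.
EOQ at $69.45 = 1071.7 < 18000, so use break Q=18000: TC = 32,200×$69.45 + (32,200/18000.0)×384 + (18000.0/2)×0.31×$69.45 = $2,430,742.43.
Lowest total cost among the candidates is at Q = 1060.7.

TC* ≈ $2,306,294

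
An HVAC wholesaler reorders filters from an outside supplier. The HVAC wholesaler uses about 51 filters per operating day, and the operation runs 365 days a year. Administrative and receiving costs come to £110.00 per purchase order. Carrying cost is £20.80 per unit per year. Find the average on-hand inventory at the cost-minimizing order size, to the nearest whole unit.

Annual demand D = 51 × 365 = 18,615.
Q* = √(2DS/H) = √(2 × 18,615 × 110 / 20.8) ≈ 443.72.
Average inventory = Q*/2 ≈ 443.72 / 2 = 221.861.

Average inventory ≈ 222 filters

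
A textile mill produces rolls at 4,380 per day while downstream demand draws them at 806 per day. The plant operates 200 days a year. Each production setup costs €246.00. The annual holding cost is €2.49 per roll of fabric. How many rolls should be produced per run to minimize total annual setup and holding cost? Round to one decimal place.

Annual demand D = 806 × 200 = 161,200.
Production build-up factor (1 − d/p) = 1 − 806/4,380 = 0.8160.
Q* = √(2DS / (H(1 − d/p))) = √(2 × 161,200 × 246 / (2.49 × 0.8160)).
= √(79,310,400 / 2.0318) ≈ 6247.772.

Q* ≈ 6,247.8 rolls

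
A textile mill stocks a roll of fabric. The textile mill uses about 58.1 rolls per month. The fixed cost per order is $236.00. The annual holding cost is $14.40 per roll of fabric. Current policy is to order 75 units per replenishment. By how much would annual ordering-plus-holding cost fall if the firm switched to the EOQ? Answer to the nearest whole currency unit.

Extra cost ≈ $557 per year

Annual demand D = 58.1 × 12 = 697.2.
EOQ = √(2DS/H) = √(2 × 697.2 × 236 / 14.4) ≈ 151.17.
Cost at Q* = (D/Q*)S + (Q*/2)H = √(2DSH) ≈ $2,176.86.
Cost at Q = 75: (697.2/75)×236 + (75/2)×14.4 = $2,193.86 + $540.00 = $2,733.86.
Excess = $2,733.86 − $2,176.86 = $556.99.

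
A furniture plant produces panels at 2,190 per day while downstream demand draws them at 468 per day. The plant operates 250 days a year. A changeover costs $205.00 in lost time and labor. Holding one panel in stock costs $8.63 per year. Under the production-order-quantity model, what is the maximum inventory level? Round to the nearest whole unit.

Annual demand D = 468 × 250 = 117,000.
Production build-up factor (1 − d/p) = 1 − 468/2,190 = 0.7863.
Q* = √(2DS / (H(1 − d/p))) = √(2 × 117,000 × 205 / (8.63 × 0.7863)).
= √(47,970,000 / 6.7858) ≈ 2658.796.
Maximum inventory = Q*(1 − d/p) = 2658.796 × 0.7863 ≈ 2090.615.

I_max ≈ 2,091 panels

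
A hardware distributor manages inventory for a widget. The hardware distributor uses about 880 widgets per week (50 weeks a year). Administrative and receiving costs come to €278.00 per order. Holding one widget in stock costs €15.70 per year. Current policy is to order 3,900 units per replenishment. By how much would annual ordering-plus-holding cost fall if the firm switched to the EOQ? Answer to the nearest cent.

Extra cost ≈ €14,153.33 per year

Annual demand D = 880 × 50 = 44,000.
EOQ = √(2DS/H) = √(2 × 44,000 × 278 / 15.7) ≈ 1248.29.
Cost at Q* = (D/Q*)S + (Q*/2)H = √(2DSH) ≈ €19,598.08.
Cost at Q = 3,900: (44,000/3,900)×278 + (3,900/2)×15.7 = €3,136.41 + €30,615.00 = €33,751.41.
Excess = €33,751.41 − €19,598.08 = €14,153.33.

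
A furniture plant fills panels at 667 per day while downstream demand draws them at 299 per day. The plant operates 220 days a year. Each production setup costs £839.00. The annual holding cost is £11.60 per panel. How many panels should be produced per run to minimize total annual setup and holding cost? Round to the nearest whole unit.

Q* ≈ 4,153 panels

Annual demand D = 299 × 220 = 65,780.
Production build-up factor (1 − d/p) = 1 − 299/667 = 0.5517.
Q* = √(2DS / (H(1 − d/p))) = √(2 × 65,780 × 839 / (11.6 × 0.5517)).
= √(110,378,840 / 6.4) ≈ 4152.914.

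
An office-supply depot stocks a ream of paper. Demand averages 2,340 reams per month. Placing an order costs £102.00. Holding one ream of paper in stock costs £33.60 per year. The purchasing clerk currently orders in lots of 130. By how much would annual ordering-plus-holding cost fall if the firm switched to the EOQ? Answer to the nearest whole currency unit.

Extra cost ≈ £10,343 per year

Annual demand D = 2,340 × 12 = 28,080.
EOQ = √(2DS/H) = √(2 × 28,080 × 102 / 33.6) ≈ 412.90.
Cost at Q* = (D/Q*)S + (Q*/2)H = √(2DSH) ≈ £13,873.41.
Cost at Q = 130: (28,080/130)×102 + (130/2)×33.6 = £22,032.00 + £2,184.00 = £24,216.00.
Excess = £24,216.00 − £13,873.41 = £10,342.59.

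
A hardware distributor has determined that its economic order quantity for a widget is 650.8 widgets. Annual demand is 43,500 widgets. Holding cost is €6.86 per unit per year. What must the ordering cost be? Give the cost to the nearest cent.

S ≈ €33.40

Invert the EOQ relation Q*² = 2DS/H.
From Q* = √(2DS/H): S = Q*²H / (2D) = 650.8² × 6.86 / (2 × 43,500) = 33.3964.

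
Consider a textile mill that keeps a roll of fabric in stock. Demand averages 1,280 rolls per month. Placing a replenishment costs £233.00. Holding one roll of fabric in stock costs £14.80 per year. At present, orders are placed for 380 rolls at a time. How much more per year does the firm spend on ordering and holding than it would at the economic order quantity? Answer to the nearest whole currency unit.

Annual demand D = 1,280 × 12 = 15,360.
EOQ = √(2DS/H) = √(2 × 15,360 × 233 / 14.8) ≈ 695.44.
Cost at Q* = (D/Q*)S + (Q*/2)H = √(2DSH) ≈ £10,292.47.
Cost at Q = 380: (15,360/380)×233 + (380/2)×14.8 = £9,418.11 + £2,812.00 = £12,230.11.
Excess = £12,230.11 − £10,292.47 = £1,937.64.

Extra cost ≈ £1,938 per year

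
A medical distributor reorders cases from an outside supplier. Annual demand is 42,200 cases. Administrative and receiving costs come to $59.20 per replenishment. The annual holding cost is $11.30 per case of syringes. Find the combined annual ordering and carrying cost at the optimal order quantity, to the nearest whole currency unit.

TC* ≈ $7,514

Q* = √(2DS/H) = √(2 × 42,200 × 59.2 / 11.3) ≈ 664.96.
At the optimum the two cost components are equal, so total cost = 2·(Q*/2)H = Q*·H.
Minimum total = √(2DSH) = √(2 × 42,200 × 59.2 × 11.3) ≈ 7514.002.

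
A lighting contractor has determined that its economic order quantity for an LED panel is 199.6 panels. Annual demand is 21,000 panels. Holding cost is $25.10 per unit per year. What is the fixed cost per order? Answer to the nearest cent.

Invert the EOQ relation Q*² = 2DS/H.
From Q* = √(2DS/H): S = Q*²H / (2D) = 199.6² × 25.1 / (2 × 21,000) = 23.8092.

S ≈ $23.81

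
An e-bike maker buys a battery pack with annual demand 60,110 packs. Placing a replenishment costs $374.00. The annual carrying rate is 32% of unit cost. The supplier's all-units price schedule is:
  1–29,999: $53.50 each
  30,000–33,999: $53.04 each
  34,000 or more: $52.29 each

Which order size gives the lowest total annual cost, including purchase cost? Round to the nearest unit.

Q* ≈ 1,621 packs

Holding cost per unit per year at price C is H = 0.32·C.
Candidates are each tier's EOQ (if it falls in that tier) and each price-break quantity.
EOQ at $53.50 = 1620.6 (feasible in tier 1): TC = 60,110×$53.50 + (60,110/1620.6)×374 + (1620.6/2)×0.32×$53.50 = $3,243,629.45.
EOQ at $53.04 = 1627.6 < 30000, so use break Q=30000: TC = 60,110×$53.04 + (60,110/30000.0)×374 + (30000.0/2)×0.32×$53.04 = $3,443,575.77.
EOQ at $52.29 = 1639.2 < 34000, so use break Q=34000: TC = 60,110×$52.29 + (60,110/34000.0)×374 + (34000.0/2)×0.32×$52.29 = $3,428,270.71.
Lowest total cost is $3,243,629.45 at Q = 1620.6.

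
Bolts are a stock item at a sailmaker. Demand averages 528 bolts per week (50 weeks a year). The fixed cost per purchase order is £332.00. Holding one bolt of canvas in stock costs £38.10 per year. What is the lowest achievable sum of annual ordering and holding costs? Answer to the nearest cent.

TC* ≈ £25,843.33

Annual demand D = 528 × 50 = 26,400.
Q* = √(2DS/H) = √(2 × 26,400 × 332 / 38.1) ≈ 678.30.
At Q*, ordering cost (D/Q*)S equals holding cost (Q*/2)H, each = √(DSH/2).
Minimum total = √(2DSH) = √(2 × 26,400 × 332 × 38.1) ≈ 25843.331.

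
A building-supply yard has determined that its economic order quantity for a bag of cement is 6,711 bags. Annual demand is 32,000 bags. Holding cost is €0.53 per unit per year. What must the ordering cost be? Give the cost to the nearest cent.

S ≈ €372.97

Squaring Q* = √(2DS/H) gives Q*² = 2DS/H.
From Q* = √(2DS/H): S = Q*²H / (2D) = 6,711² × 0.53 / (2 × 32,000) = 372.9670.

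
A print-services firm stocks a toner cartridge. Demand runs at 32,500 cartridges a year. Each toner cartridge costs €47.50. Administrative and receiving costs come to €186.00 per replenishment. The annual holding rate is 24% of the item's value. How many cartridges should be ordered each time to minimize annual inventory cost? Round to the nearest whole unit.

Holding cost H = 0.24 × €47.50 = €11.4000 per unit per year.
EOQ = √(2DS / H) = √(2 × 32,500 × 186 / 11.4).
= √(12,090,000 / 11.4) = √1,060,526.3158 ≈ 1029.819.

Q* ≈ 1,030 cartridges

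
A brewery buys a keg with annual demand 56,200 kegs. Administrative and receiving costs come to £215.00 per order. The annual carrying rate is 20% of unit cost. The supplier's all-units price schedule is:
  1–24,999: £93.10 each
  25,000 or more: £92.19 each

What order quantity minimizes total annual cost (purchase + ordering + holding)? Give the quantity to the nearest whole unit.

Holding cost per unit per year at price C is H = 0.20·C.
Evaluate total cost at each tier's feasible EOQ or, if the EOQ is below the tier, at the tier's minimum quantity.
EOQ at £93.10 = 1139.2 (feasible in tier 1): TC = 56,200×£93.10 + (56,200/1139.2)×215 + (1139.2/2)×0.20×£93.10 = £5,253,432.52.
EOQ at £92.19 = 1144.8 < 25000, so use break Q=25000: TC = 56,200×£92.19 + (56,200/25000.0)×215 + (25000.0/2)×0.20×£92.19 = £5,412,036.32.
Lowest total cost is £5,253,432.52 at Q = 1139.2.

Q* ≈ 1,139 kegs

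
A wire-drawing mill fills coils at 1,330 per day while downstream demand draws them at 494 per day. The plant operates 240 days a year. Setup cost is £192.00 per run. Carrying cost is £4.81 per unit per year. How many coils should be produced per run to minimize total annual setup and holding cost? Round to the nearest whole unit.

Q* ≈ 3,880 coils

Annual demand D = 494 × 240 = 118,560.
Production build-up factor (1 − d/p) = 1 − 494/1,330 = 0.6286.
Q* = √(2DS / (H(1 − d/p))) = √(2 × 118,560 × 192 / (4.81 × 0.6286)).
= √(45,527,040 / 3.0234) ≈ 3880.475.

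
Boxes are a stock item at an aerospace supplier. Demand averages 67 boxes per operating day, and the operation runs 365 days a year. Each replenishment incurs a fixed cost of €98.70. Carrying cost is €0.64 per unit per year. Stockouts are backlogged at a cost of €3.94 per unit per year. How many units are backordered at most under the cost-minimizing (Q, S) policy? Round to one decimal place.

S* ≈ 413.8 boxes

Annual demand D = 67 × 365 = 24,455.
With planned backorders, Q* = √(2DS/H) · √((H+B)/B).
√(2DS/H) = √(2 × 24,455 × 98.7 / 0.64) = 2746.423.
√((H+B)/B) = √((0.64+3.94)/3.94) = 1.0782.
Q* ≈ 2961.093.
S* = Q* · H/(H+B) = 2961.093 × 0.64/4.58 ≈ 413.777.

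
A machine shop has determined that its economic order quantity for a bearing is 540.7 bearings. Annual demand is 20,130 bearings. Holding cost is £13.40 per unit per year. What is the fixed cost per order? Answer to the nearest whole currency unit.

Invert the EOQ relation Q*² = 2DS/H.
From Q* = √(2DS/H): S = Q*²H / (2D) = 540.7² × 13.4 / (2 × 20,130) = 97.3069.

S ≈ £97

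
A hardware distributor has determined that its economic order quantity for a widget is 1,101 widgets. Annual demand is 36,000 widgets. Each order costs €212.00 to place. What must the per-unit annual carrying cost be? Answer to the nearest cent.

Squaring Q* = √(2DS/H) gives Q*² = 2DS/H.
From Q* = √(2DS/H): H = 2DS / Q*² = 2 × 36,000 × 212 / 1,101² = 12.5920.

H ≈ €12.59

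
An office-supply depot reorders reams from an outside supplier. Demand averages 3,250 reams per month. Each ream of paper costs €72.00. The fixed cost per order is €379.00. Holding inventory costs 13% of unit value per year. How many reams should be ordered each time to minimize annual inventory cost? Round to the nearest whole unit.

Q* ≈ 1,777 reams

Annual demand D = 3,250 × 12 = 39,000.
Holding cost H = 0.13 × €72.00 = €9.3600 per unit per year.
EOQ = √(2DS / H) = √(2 × 39,000 × 379 / 9.36).
= √(29,562,000 / 9.36) = √3,158,333.3333 ≈ 1777.170.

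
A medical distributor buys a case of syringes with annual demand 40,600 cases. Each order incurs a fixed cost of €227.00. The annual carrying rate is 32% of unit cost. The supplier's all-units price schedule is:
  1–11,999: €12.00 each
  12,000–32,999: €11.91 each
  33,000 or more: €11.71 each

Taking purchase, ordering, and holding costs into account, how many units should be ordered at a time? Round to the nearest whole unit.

Holding cost per unit per year at price C is H = 0.32·C.
Candidates are each tier's EOQ (if it falls in that tier) and each price-break quantity.
EOQ at €12.00 = 2190.9 (feasible in tier 1): TC = 40,600×€12.00 + (40,600/2190.9)×227 + (2190.9/2)×0.32×€12.00 = €495,613.11.
EOQ at €11.91 = 2199.2 < 12000, so use break Q=12000: TC = 40,600×€11.91 + (40,600/12000.0)×227 + (12000.0/2)×0.32×€11.91 = €507,181.22.
EOQ at €11.71 = 2217.9 < 33000, so use break Q=33000: TC = 40,600×€11.71 + (40,600/33000.0)×227 + (33000.0/2)×0.32×€11.71 = €537,534.08.
Lowest total cost is €495,613.11 at Q = 2190.9.

Q* ≈ 2,191 cases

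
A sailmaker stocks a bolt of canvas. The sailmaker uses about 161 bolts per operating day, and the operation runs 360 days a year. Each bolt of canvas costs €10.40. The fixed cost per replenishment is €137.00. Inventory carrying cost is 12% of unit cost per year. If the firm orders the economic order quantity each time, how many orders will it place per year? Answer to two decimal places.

N ≈ 16.25 orders per year

Annual demand D = 161 × 360 = 57,960.
Holding cost H = 0.12 × €10.40 = €1.2480 per unit per year.
EOQ = √(2DS/H) = √(2 × 57,960 × 137 / 1.248) ≈ 3567.24.
Orders per year = D / Q* = 57,960 / 3567.24 ≈ 16.248.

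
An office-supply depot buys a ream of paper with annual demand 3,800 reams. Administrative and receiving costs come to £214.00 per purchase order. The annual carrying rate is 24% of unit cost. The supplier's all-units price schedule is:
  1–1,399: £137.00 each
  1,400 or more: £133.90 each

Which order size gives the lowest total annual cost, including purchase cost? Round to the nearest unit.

Holding cost per unit per year at price C is H = 0.24·C.
For each price level, check whether its EOQ is feasible; otherwise the best quantity at that price is the breakpoint.
EOQ at £137.00 = 222.4 (feasible in tier 1): TC = 3,800×£137.00 + (3,800/222.4)×214 + (222.4/2)×0.24×£137.00 = £527,912.73.
EOQ at £133.90 = 225.0 < 1400, so use break Q=1400: TC = 3,800×£133.90 + (3,800/1400.0)×214 + (1400.0/2)×0.24×£133.90 = £531,896.06.
Lowest total cost is £527,912.73 at Q = 222.4.

Q* ≈ 222 reams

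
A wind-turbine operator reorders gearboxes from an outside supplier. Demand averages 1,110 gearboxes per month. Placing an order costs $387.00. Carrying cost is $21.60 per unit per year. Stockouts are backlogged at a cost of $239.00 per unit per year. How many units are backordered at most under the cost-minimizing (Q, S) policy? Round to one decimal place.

Annual demand D = 1,110 × 12 = 13,320.
With planned backorders, Q* = √(2DS/H) · √((H+B)/B).
√(2DS/H) = √(2 × 13,320 × 387 / 21.6) = 690.869.
√((H+B)/B) = √((21.6+239)/239) = 1.0442.
Q* ≈ 721.413.
S* = Q* · H/(H+B) = 721.413 × 21.6/260.6 ≈ 59.795.

S* ≈ 59.8 gearboxes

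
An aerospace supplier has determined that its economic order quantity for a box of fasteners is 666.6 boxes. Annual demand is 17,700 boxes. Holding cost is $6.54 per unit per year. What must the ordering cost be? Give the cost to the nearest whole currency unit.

S ≈ $82

Squaring Q* = √(2DS/H) gives Q*² = 2DS/H.
From Q* = √(2DS/H): S = Q*²H / (2D) = 666.6² × 6.54 / (2 × 17,700) = 82.0928.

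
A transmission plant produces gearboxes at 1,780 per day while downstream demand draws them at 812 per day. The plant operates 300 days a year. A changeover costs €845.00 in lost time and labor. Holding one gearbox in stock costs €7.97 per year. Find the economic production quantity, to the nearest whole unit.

Q* ≈ 9,746 gearboxes

Annual demand D = 812 × 300 = 243,600.
Production build-up factor (1 − d/p) = 1 − 812/1,780 = 0.5438.
Q* = √(2DS / (H(1 − d/p))) = √(2 × 243,600 × 845 / (7.97 × 0.5438)).
= √(411,684,000 / 4.3342) ≈ 9745.972.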